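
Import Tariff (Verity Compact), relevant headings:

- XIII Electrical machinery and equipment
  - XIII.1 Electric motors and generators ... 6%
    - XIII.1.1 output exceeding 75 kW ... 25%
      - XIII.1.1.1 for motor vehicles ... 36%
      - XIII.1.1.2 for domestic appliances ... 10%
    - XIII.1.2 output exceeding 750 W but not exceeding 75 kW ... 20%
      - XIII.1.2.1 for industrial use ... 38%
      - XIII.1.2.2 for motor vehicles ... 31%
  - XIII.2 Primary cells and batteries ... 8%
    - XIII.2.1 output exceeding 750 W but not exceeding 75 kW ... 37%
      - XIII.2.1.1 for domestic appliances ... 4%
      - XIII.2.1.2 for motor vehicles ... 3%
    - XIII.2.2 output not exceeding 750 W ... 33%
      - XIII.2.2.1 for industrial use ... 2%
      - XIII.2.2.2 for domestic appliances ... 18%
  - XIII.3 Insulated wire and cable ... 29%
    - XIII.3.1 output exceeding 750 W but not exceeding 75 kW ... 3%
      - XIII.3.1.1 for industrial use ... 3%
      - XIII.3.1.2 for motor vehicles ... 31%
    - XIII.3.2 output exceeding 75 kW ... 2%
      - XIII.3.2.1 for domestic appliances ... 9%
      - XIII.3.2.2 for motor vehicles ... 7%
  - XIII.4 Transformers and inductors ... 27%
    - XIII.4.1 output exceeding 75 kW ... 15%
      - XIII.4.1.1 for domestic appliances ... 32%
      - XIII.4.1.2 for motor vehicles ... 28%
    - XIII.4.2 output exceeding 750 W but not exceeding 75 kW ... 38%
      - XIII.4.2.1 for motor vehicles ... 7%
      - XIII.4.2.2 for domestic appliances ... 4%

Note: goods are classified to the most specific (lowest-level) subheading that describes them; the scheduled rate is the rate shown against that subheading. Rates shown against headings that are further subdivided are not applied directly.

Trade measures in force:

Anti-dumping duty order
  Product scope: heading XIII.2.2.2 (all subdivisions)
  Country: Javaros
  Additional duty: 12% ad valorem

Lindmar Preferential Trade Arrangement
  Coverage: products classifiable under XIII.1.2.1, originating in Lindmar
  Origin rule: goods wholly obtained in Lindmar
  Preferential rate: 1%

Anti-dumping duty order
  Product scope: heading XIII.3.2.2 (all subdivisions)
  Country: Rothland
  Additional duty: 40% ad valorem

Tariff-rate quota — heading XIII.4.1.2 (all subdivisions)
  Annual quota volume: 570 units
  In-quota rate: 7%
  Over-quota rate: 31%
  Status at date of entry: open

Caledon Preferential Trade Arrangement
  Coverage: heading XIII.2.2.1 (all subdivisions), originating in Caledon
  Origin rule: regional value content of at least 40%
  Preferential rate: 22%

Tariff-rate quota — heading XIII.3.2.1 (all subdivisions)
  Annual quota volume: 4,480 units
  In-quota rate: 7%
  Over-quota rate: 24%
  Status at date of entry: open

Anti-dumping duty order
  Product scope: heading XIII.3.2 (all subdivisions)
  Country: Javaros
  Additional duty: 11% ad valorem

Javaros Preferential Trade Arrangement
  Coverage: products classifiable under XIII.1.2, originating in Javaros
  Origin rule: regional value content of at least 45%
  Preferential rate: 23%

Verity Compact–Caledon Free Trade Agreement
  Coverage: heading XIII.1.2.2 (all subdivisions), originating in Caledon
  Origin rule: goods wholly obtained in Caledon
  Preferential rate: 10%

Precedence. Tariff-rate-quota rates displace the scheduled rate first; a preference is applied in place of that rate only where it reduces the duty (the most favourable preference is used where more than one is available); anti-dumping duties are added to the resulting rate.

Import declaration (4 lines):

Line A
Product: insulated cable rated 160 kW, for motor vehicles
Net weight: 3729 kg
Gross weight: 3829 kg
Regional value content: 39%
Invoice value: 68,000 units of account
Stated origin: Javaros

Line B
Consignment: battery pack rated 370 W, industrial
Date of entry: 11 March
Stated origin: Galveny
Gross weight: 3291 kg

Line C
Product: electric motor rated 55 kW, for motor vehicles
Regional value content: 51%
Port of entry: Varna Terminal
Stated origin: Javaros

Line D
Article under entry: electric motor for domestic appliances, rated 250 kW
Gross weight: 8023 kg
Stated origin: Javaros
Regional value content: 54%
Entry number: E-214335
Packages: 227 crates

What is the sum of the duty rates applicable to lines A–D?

Line A: insulated cable → XIII.3; rated 160 kW → XIII.3.2; for motor vehicles → XIII.3.2.2. Scheduled 7%. Javaros agreement on XIII.1.2: XIII.3.2.2 not covered; anti-dumping (Javaros, XIII.3.2): +11%; total 7% + 11% = 18%. → 18%.
Line B: battery pack → XIII.2; rated 370 W → XIII.2.2; industrial → XIII.2.2.1. Scheduled 2%. No special measure applies. → 2%.
Line C: electric motor → XIII.1; rated 55 kW → XIII.1.2; for motor vehicles → XIII.1.2.2. Scheduled 31%. Javaros agreement on XIII.1.2: RVC ≥ 45% → 23% available; preferential 23%. → 23%.
Line D: electric motor → XIII.1; rated 250 kW → XIII.1.1; for domestic appliances → XIII.1.1.2. Scheduled 10%. Javaros agreement on XIII.1.2: XIII.1.1.2 not covered. → 10%.
Sum: 18% + 2% + 23% + 10% = 53%.

53%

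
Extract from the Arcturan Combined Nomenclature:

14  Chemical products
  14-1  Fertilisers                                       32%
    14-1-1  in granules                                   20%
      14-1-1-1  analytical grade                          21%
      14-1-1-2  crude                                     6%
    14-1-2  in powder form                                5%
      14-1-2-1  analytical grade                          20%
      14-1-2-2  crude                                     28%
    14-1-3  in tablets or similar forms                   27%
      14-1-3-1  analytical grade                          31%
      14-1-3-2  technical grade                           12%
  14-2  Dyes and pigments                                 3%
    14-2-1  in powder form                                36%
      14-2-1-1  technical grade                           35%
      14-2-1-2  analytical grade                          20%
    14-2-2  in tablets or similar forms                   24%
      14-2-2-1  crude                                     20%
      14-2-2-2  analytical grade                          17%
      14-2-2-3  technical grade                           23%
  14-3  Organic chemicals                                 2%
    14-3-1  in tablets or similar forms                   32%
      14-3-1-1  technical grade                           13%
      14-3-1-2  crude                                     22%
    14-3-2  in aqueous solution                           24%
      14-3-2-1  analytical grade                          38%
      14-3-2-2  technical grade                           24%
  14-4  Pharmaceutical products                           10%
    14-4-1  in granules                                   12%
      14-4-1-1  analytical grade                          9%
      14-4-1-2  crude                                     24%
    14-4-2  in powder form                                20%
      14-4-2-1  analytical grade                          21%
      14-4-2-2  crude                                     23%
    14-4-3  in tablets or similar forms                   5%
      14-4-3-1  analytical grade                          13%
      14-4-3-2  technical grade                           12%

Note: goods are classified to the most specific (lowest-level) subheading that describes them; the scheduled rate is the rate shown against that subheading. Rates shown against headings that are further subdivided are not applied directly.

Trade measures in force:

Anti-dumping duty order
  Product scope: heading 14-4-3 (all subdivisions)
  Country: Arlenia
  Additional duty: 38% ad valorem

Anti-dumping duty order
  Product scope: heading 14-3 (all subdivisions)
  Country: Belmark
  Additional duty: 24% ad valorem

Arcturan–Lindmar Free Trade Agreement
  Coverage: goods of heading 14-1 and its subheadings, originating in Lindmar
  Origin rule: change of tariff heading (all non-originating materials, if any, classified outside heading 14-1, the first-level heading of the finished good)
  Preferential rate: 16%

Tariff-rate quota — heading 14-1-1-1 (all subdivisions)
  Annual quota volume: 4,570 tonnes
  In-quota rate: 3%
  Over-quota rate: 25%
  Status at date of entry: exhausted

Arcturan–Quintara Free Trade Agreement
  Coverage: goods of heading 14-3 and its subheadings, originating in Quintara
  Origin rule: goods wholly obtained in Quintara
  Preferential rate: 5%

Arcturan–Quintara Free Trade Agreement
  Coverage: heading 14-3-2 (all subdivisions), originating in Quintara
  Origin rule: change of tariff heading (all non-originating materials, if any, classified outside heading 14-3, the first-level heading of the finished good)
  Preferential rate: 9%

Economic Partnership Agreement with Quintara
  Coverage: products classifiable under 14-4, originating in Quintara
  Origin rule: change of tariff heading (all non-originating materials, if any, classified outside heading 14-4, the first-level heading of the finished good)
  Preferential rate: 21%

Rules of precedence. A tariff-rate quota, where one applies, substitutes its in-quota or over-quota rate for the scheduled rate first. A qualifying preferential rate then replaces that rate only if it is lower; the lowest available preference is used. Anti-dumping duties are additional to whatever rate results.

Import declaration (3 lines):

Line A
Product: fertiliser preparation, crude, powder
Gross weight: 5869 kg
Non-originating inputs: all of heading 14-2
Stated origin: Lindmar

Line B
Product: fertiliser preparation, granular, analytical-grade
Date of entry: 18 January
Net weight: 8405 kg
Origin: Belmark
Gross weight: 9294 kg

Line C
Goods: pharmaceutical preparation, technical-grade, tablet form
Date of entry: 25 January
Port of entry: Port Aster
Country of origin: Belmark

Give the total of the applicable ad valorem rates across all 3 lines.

Line A: fertiliser → 14-1; powder → 14-1-2; crude → 14-1-2-2. Scheduled 28%. Lindmar agreement on 14-1: CTH met → 16% available; preferential 16%. → 16%.
Line B: fertiliser → 14-1; granular → 14-1-1; analytical-grade → 14-1-1-1. Scheduled 21%. quota on 14-1-1-1 exhausted → over-quota 25%. → 25%.
Line C: pharmaceutical → 14-4; tablet form → 14-4-3; technical-grade → 14-4-3-2. Scheduled 12%. No special measure applies. → 12%.
Sum: 16% + 25% + 12% = 53%.

53%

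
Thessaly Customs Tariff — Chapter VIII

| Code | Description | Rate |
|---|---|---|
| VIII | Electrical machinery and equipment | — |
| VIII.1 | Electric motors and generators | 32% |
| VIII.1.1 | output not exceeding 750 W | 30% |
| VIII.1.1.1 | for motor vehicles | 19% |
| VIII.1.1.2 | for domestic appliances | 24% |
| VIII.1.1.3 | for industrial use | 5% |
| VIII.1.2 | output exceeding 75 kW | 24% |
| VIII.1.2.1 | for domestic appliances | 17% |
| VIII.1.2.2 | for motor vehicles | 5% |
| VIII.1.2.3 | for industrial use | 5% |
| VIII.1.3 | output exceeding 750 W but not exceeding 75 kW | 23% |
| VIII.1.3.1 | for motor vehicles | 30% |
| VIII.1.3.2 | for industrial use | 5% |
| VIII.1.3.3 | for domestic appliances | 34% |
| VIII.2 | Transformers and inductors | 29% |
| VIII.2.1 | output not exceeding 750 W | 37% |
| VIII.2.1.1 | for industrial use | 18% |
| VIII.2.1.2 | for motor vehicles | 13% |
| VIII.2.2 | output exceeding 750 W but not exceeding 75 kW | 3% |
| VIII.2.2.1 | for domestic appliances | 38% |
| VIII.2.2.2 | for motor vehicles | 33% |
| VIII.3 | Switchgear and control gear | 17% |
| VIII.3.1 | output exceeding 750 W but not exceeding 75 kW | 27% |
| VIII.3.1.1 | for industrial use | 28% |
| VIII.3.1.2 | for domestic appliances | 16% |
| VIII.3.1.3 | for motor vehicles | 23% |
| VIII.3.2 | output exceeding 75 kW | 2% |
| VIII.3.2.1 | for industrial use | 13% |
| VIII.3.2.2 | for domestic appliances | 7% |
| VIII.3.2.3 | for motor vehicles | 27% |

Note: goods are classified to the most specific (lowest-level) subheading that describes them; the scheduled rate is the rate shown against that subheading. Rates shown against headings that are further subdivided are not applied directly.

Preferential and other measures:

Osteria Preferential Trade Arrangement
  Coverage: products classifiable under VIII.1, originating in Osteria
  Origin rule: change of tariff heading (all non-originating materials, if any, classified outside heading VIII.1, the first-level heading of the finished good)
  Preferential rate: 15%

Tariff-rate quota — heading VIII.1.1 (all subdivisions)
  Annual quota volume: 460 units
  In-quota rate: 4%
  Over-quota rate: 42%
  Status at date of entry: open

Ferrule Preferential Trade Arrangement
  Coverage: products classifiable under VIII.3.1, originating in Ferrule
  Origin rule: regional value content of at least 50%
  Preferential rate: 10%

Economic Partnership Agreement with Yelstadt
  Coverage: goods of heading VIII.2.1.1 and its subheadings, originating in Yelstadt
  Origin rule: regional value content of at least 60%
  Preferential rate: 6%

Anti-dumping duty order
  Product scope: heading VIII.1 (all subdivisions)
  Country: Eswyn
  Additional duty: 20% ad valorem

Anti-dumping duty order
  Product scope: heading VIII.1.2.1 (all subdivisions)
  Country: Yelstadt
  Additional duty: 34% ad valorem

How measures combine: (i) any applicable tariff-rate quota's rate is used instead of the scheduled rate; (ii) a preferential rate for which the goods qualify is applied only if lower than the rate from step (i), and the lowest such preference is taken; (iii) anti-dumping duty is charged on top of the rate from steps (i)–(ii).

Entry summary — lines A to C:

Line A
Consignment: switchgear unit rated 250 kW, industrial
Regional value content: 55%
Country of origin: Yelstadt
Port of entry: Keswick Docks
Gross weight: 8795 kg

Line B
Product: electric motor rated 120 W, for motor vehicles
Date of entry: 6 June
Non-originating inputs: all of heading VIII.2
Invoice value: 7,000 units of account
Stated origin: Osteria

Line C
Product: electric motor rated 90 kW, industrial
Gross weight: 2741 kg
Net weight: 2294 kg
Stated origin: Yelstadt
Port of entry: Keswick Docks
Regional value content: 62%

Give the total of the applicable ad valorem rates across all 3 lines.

22%

Line A: switchgear unit → VIII.3; rated 250 kW → VIII.3.2; industrial → VIII.3.2.1. Scheduled 13%. Yelstadt agreement on VIII.2.1.1: VIII.3.2.1 not covered. → 13%.
Line B: electric motor → VIII.1; rated 120 W → VIII.1.1; for motor vehicles → VIII.1.1.1. Scheduled 19%. quota on VIII.1.1 open → in-quota 4%; Osteria agreement on VIII.1: CTH met → 15% available; preference 15% not lower than 4% → no reduction. → 4%.
Line C: electric motor → VIII.1; rated 90 kW → VIII.1.2; industrial → VIII.1.2.3. Scheduled 5%. Yelstadt agreement on VIII.2.1.1: VIII.1.2.3 not covered. → 5%.
Sum: 13% + 4% + 5% = 22%.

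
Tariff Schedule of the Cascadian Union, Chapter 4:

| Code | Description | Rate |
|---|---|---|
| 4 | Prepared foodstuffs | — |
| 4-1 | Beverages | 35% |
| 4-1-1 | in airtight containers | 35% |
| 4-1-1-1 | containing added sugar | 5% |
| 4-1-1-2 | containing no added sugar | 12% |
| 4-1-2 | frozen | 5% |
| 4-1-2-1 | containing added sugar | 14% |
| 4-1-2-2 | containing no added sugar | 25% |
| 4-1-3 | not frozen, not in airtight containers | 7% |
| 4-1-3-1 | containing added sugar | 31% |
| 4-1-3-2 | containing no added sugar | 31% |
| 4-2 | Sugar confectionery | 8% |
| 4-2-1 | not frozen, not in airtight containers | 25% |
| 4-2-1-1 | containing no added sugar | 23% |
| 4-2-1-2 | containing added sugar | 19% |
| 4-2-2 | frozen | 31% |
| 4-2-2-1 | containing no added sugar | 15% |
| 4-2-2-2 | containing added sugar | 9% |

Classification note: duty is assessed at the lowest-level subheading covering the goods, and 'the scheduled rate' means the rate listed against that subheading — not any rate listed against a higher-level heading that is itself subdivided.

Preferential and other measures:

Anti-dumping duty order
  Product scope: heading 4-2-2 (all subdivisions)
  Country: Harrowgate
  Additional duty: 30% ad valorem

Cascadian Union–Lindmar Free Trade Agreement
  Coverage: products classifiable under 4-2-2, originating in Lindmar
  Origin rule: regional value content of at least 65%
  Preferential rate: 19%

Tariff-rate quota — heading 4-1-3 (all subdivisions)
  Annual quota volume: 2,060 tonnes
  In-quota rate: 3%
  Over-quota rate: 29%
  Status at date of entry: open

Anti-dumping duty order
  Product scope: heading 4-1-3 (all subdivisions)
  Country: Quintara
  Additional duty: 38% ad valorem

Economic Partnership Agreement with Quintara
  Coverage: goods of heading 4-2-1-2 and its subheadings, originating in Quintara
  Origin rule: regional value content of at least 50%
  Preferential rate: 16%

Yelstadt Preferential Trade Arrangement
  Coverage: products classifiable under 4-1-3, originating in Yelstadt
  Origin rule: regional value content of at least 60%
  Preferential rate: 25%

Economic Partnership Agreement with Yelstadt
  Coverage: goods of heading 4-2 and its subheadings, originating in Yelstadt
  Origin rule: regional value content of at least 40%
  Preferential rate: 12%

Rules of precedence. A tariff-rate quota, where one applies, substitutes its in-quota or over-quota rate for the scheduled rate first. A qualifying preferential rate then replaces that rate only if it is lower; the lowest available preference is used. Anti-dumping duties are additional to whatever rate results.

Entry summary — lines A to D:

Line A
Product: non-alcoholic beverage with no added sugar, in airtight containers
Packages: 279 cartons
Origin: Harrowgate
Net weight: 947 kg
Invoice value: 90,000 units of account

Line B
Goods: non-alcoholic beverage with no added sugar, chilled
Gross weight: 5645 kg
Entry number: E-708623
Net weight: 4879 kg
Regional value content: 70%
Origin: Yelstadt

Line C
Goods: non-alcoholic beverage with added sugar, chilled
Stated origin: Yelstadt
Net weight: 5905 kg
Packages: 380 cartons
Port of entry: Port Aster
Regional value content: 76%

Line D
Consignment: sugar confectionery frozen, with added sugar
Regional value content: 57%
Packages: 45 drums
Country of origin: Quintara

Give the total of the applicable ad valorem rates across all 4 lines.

27%

Line A: non-alcoholic beverage → 4-1; in airtight containers → 4-1-1; with no added sugar → 4-1-1-2. Scheduled 12%. No special measure applies. → 12%.
Line B: non-alcoholic beverage → 4-1; chilled → 4-1-3; with no added sugar → 4-1-3-2. Scheduled 31%. quota on 4-1-3 open → in-quota 3%; Yelstadt agreement on 4-1-3: RVC ≥ 60% → 25% available; Yelstadt agreement on 4-2: 4-1-3-2 not covered; preference 25% not lower than 3% → no reduction. → 3%.
Line C: non-alcoholic beverage → 4-1; chilled → 4-1-3; with added sugar → 4-1-3-1. Scheduled 31%. quota on 4-1-3 open → in-quota 3%; Yelstadt agreement on 4-1-3: RVC ≥ 60% → 25% available; Yelstadt agreement on 4-2: 4-1-3-1 not covered; preference 25% not lower than 3% → no reduction. → 3%.
Line D: sugar confectionery → 4-2; frozen → 4-2-2; with added sugar → 4-2-2-2. Scheduled 9%. Quintara agreement on 4-2-1-2: 4-2-2-2 not covered. → 9%.
Sum: 12% + 3% + 3% + 9% = 27%.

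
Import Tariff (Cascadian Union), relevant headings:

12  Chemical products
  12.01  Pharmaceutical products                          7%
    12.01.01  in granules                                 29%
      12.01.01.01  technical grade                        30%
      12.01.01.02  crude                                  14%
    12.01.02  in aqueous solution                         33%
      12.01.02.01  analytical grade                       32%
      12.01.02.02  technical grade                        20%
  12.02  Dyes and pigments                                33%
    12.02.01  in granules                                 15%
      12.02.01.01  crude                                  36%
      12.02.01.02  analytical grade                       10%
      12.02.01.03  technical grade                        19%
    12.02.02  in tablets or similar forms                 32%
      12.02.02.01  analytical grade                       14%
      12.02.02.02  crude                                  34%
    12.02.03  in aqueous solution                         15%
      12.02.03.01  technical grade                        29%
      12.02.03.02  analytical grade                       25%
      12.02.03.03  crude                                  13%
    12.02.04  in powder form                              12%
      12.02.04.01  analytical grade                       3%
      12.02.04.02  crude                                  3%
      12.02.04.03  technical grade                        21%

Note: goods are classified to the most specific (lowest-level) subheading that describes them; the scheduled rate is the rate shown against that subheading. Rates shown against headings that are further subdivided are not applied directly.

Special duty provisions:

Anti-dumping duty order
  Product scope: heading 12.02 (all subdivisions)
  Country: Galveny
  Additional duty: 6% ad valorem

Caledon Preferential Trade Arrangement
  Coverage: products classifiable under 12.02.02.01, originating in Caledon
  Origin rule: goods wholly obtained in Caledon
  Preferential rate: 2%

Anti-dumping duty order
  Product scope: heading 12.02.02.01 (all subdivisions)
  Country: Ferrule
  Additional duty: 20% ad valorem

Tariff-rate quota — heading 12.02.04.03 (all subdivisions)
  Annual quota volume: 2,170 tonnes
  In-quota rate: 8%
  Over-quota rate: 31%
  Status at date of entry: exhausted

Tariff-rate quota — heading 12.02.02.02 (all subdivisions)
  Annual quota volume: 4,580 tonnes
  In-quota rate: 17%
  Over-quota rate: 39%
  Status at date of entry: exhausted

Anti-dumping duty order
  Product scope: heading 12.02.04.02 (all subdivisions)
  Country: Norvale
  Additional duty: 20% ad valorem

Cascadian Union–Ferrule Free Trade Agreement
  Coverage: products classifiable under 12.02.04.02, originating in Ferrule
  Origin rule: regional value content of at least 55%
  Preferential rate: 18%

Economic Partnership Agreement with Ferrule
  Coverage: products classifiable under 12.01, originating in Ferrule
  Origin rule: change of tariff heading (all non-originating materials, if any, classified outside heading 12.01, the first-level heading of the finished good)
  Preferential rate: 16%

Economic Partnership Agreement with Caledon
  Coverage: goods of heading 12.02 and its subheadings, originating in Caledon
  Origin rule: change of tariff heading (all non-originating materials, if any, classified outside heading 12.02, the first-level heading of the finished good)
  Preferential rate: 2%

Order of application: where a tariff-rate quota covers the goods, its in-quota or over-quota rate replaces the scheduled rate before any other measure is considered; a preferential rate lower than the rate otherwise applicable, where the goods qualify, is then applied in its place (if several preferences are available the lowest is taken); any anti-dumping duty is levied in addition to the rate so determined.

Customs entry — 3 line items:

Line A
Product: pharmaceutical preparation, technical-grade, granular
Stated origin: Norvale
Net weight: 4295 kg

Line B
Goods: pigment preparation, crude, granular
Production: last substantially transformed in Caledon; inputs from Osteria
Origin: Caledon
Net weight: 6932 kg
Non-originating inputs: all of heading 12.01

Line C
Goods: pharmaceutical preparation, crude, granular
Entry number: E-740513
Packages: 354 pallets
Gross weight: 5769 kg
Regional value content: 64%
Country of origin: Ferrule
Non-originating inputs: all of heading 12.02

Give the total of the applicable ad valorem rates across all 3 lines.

46%

Line A: pharmaceutical → 12.01; granular → 12.01.01; technical-grade → 12.01.01.01. Scheduled 30%. No special measure applies. → 30%.
Line B: pigment → 12.02; granular → 12.02.01; crude → 12.02.01.01. Scheduled 36%. Caledon agreement on 12.02.02.01: 12.02.01.01 not covered; Caledon agreement on 12.02: CTH met → 2% available; preferential 2%. → 2%.
Line C: pharmaceutical → 12.01; granular → 12.01.01; crude → 12.01.01.02. Scheduled 14%. Ferrule agreement on 12.02.04.02: 12.01.01.02 not covered; Ferrule agreement on 12.01: CTH met → 16% available; preference 16% not lower than 14% → no reduction. → 14%.
Sum: 30% + 2% + 14% = 46%.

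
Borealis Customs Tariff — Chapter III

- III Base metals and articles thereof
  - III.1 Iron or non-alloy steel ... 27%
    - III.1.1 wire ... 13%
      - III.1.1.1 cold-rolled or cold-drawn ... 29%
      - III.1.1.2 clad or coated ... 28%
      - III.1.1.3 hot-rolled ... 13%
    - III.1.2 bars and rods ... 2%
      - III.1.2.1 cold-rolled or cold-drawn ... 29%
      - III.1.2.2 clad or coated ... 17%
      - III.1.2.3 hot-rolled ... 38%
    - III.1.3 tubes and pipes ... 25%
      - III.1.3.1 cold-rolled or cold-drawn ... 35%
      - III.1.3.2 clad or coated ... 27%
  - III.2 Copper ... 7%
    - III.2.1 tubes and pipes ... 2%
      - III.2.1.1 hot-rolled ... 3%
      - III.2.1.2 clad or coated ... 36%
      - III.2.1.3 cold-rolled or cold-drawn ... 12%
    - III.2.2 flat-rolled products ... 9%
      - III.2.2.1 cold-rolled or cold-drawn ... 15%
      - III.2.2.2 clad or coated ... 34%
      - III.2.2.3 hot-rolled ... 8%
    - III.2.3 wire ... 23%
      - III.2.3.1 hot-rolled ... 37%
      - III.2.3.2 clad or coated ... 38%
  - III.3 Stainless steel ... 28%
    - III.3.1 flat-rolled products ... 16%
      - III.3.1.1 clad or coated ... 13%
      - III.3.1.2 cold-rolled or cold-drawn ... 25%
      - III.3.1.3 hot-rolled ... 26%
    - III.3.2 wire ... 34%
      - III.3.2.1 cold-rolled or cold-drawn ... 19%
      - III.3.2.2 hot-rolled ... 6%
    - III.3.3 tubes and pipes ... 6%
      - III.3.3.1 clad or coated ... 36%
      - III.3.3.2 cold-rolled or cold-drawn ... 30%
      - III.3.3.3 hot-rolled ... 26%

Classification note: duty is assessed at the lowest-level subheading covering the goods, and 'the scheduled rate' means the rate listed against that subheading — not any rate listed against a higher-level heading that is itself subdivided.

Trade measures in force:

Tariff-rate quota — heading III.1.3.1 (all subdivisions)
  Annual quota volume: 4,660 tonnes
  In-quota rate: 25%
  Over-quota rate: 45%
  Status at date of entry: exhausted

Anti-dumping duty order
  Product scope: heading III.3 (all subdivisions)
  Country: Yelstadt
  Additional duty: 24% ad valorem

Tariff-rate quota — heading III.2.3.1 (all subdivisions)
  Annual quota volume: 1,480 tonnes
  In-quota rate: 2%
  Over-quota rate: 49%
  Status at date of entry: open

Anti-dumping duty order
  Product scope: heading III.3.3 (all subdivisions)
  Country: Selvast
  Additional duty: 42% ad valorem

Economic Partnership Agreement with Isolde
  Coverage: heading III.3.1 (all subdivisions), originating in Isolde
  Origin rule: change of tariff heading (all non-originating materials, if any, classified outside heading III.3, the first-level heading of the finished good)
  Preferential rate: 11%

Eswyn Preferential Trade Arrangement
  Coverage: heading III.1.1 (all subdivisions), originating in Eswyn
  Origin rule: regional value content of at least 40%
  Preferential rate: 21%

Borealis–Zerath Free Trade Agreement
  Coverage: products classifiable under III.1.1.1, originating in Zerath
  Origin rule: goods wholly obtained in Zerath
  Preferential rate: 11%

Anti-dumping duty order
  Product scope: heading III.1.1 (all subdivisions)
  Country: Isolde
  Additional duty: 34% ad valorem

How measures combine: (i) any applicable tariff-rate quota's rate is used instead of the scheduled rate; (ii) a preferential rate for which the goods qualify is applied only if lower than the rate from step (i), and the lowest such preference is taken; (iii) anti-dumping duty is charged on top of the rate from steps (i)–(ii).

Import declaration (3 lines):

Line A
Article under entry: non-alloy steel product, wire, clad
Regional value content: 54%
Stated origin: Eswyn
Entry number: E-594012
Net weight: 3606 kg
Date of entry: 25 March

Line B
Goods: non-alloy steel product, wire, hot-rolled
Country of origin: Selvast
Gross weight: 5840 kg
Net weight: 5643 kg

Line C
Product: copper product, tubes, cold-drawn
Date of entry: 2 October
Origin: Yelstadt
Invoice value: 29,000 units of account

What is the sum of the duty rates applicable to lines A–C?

46%

Line A: non-alloy steel → III.1; wire → III.1.1; clad → III.1.1.2. Scheduled 28%. Eswyn agreement on III.1.1: RVC ≥ 40% → 21% available; preferential 21%. → 21%.
Line B: non-alloy steel → III.1; wire → III.1.1; hot-rolled → III.1.1.3. Scheduled 13%. No special measure applies. → 13%.
Line C: copper → III.2; tubes → III.2.1; cold-drawn → III.2.1.3. Scheduled 12%. No special measure applies. → 12%.
Sum: 21% + 13% + 12% = 46%.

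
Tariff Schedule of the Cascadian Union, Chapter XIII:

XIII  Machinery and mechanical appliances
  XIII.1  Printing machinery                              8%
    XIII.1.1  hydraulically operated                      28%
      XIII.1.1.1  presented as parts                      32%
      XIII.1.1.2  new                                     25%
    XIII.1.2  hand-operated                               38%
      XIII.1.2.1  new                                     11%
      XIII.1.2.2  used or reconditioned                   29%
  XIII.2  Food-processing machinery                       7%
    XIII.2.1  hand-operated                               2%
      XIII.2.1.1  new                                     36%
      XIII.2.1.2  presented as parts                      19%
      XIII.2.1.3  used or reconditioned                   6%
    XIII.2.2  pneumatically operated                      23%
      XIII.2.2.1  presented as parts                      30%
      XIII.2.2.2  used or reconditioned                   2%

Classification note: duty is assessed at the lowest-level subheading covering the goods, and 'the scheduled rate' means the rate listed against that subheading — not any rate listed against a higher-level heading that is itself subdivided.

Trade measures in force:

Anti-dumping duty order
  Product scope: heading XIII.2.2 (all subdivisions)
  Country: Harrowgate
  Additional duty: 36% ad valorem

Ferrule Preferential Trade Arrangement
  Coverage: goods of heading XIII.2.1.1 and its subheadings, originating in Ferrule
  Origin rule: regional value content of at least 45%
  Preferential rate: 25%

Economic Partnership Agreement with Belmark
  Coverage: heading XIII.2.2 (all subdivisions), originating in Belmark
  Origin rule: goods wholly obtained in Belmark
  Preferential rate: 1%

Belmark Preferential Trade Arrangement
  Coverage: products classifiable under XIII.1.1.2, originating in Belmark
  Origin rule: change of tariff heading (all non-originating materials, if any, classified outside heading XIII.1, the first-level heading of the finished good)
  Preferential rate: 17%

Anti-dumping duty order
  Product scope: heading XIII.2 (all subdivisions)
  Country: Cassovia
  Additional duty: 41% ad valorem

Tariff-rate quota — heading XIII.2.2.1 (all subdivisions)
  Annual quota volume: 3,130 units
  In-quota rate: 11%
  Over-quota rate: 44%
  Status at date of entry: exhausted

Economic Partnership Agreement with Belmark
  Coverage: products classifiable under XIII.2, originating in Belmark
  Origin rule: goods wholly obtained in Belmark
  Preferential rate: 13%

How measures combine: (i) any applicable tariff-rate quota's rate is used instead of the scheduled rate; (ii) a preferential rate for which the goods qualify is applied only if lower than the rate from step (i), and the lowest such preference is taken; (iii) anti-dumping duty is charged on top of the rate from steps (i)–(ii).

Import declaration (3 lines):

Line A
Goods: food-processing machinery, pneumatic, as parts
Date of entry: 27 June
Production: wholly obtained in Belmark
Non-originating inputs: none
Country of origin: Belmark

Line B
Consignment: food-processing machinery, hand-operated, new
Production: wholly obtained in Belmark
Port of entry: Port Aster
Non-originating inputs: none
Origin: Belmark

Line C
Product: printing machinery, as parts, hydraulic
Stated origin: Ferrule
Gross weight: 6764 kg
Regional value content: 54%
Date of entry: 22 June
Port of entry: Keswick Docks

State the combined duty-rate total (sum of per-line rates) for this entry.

Line A: food-processing → XIII.2; pneumatic → XIII.2.2; as parts → XIII.2.2.1. Scheduled 30%. quota on XIII.2.2.1 exhausted → over-quota 44%; Belmark agreement on XIII.2.2: wholly obtained → 1% available; Belmark agreement on XIII.1.1.2: XIII.2.2.1 not covered; Belmark agreement on XIII.2: wholly obtained → 13% available; preferential 1%. → 1%.
Line B: food-processing → XIII.2; hand-operated → XIII.2.1; new → XIII.2.1.1. Scheduled 36%. Belmark agreement on XIII.2.2: XIII.2.1.1 not covered; Belmark agreement on XIII.1.1.2: XIII.2.1.1 not covered; Belmark agreement on XIII.2: wholly obtained → 13% available; preferential 13%. → 13%.
Line C: printing → XIII.1; hydraulic → XIII.1.1; as parts → XIII.1.1.1. Scheduled 32%. Ferrule agreement on XIII.2.1.1: XIII.1.1.1 not covered. → 32%.
Sum: 1% + 13% + 32% = 46%.

46%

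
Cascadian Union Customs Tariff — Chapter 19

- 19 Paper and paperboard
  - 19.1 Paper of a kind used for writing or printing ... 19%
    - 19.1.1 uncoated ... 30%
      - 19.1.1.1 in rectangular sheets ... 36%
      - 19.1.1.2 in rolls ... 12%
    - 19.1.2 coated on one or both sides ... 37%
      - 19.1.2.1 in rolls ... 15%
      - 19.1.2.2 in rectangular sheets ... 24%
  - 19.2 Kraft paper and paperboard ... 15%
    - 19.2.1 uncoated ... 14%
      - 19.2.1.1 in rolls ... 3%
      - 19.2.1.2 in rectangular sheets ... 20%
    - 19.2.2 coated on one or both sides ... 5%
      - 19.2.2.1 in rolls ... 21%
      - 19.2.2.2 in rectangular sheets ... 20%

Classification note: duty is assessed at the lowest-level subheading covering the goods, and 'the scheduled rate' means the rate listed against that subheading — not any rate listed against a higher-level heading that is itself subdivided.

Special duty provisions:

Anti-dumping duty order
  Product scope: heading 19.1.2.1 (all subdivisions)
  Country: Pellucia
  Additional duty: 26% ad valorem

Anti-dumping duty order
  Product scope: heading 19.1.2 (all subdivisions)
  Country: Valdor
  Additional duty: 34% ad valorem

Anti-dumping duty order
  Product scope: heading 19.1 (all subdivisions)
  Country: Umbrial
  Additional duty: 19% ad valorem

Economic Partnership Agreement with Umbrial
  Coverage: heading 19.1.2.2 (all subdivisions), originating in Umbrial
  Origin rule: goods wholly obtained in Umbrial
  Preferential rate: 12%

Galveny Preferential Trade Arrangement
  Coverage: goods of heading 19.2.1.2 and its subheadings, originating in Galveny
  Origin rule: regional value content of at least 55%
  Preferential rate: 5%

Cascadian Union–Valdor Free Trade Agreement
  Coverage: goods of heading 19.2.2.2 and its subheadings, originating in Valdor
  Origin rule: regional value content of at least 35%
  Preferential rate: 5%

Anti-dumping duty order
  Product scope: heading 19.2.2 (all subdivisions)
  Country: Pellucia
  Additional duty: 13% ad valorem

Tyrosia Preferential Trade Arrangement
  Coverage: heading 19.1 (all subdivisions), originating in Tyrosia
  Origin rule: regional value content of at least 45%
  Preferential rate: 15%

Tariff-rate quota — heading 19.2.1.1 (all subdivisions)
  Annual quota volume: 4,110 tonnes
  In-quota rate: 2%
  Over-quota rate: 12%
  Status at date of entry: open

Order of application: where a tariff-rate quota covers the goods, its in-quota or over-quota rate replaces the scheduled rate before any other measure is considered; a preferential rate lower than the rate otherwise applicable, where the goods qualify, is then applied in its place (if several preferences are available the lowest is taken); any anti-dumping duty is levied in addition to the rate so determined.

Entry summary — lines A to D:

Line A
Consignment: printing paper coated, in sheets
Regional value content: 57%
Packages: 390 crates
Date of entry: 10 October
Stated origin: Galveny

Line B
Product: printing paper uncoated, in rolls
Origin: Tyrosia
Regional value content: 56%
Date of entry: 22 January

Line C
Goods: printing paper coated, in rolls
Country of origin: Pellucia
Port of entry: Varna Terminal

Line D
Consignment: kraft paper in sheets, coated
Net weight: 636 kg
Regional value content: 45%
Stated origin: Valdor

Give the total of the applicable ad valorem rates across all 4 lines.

82%

Line A: printing paper → 19.1; coated → 19.1.2; in sheets → 19.1.2.2. Scheduled 24%. Galveny agreement on 19.2.1.2: 19.1.2.2 not covered. → 24%.
Line B: printing paper → 19.1; uncoated → 19.1.1; in rolls → 19.1.1.2. Scheduled 12%. Tyrosia agreement on 19.1: RVC ≥ 45% → 15% available; preference 15% not lower than 12% → no reduction. → 12%.
Line C: printing paper → 19.1; coated → 19.1.2; in rolls → 19.1.2.1. Scheduled 15%. anti-dumping (Pellucia, 19.1.2.1): +26%; total 15% + 26% = 41%. → 41%.
Line D: kraft paper → 19.2; coated → 19.2.2; in sheets → 19.2.2.2. Scheduled 20%. Valdor agreement on 19.2.2.2: RVC ≥ 35% → 5% available; preferential 5%. → 5%.
Sum: 24% + 12% + 41% + 5% = 82%.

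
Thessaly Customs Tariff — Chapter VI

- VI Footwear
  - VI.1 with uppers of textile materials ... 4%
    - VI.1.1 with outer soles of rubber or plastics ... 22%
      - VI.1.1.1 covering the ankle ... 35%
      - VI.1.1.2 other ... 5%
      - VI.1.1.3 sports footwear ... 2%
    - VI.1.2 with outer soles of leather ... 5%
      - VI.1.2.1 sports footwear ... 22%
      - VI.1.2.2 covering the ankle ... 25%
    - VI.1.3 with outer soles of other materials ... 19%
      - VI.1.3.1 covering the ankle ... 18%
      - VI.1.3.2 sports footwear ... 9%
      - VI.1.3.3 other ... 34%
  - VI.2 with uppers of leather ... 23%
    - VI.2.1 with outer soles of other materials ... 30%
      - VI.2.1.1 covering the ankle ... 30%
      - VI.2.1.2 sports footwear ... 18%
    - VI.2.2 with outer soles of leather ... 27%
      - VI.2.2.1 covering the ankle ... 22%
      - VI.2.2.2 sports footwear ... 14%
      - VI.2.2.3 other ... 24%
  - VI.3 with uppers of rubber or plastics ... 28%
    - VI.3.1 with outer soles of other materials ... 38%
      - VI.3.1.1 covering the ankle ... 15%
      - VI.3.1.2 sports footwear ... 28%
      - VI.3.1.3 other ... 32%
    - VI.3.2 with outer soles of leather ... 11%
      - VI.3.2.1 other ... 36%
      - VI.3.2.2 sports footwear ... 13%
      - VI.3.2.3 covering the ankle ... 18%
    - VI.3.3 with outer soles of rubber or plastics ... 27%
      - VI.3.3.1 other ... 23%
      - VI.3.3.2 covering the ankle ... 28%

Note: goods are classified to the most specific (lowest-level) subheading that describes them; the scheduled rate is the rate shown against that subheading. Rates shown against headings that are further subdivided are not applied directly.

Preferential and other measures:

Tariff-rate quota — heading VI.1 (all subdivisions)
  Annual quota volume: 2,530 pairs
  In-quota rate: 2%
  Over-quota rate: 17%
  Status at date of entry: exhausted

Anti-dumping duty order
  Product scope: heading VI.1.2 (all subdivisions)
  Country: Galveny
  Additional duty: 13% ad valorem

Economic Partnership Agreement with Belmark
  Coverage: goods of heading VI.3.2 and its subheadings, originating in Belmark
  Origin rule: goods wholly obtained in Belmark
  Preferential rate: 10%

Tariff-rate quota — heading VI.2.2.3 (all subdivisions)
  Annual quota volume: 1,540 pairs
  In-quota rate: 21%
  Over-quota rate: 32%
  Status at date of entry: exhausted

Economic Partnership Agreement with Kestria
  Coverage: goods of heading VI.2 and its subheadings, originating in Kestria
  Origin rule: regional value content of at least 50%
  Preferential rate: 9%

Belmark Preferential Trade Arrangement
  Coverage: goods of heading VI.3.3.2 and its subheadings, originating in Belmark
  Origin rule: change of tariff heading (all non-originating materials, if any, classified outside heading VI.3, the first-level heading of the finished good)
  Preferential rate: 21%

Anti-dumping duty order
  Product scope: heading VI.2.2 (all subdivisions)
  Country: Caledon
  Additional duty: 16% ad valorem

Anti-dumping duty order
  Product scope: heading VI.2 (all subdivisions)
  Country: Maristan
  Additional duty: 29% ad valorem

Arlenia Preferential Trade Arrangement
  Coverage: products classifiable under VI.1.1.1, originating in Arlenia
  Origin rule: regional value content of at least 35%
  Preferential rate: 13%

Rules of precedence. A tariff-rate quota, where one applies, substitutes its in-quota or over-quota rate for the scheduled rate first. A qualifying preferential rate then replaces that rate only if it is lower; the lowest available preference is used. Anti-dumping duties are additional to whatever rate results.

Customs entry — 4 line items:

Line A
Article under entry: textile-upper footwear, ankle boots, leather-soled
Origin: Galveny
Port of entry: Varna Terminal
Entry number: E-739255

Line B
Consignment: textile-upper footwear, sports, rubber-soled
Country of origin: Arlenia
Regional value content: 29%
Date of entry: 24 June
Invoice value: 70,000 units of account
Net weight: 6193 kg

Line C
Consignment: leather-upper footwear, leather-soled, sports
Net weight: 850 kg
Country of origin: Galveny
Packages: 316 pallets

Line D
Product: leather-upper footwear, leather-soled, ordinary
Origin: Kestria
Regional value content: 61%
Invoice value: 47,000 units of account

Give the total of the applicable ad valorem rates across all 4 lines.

Line A: textile-upper → VI.1; leather-soled → VI.1.2; ankle boots → VI.1.2.2. Scheduled 25%. quota on VI.1 exhausted → over-quota 17%; anti-dumping (Galveny, VI.1.2): +13%; total 17% + 13% = 30%. → 30%.
Line B: textile-upper → VI.1; rubber-soled → VI.1.1; sports → VI.1.1.3. Scheduled 2%. quota on VI.1 exhausted → over-quota 17%; Arlenia agreement on VI.1.1.1: VI.1.1.3 not covered. → 17%.
Line C: leather-upper → VI.2; leather-soled → VI.2.2; sports → VI.2.2.2. Scheduled 14%. No special measure applies. → 14%.
Line D: leather-upper → VI.2; leather-soled → VI.2.2; ordinary → VI.2.2.3. Scheduled 24%. quota on VI.2.2.3 exhausted → over-quota 32%; Kestria agreement on VI.2: RVC ≥ 50% → 9% available; preferential 9%. → 9%.
Sum: 30% + 17% + 14% + 9% = 70%.

70%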